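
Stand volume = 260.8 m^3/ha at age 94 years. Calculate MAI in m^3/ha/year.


Formula: MAI = Total Volume / Stand Age
MAI = 260.8 m^3/ha / 94 years
MAI = 2.77 m^3/ha/year

2.77


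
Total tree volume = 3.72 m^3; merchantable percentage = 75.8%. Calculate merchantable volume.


Formula: MV = V_total * (merchantable_pct / 100)
Merchantable fraction = 75.8% / 100 = 0.758
MV = 3.72 m^3 * 0.758 = 2.82 m^3

2.82


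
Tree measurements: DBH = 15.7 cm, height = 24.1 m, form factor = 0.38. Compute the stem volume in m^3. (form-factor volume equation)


Formula: V = pi * (DBH/200)^2 * H * ff
Radius = DBH/200 = 15.7/200 = 0.0785 m
Radius^2 = 0.0785^2 = 0.00616225 m^2
V = pi * 0.00616225 * 24.1 * 0.38
V = 0.177 m^3

0.177


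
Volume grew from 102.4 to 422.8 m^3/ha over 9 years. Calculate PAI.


Formula: PAI = (V_T2 - V_T1) / (T2 - T1)
Volume increment = 422.8 - 102.4 = 320.4 m^3/ha
PAI = 320.4 / 9 = 35.6 m^3/ha/year

35.6


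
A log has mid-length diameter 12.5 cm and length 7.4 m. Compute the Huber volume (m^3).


Huber: V = Am * L,  Am = pi*(Dm/200)^2
Am = pi*(12.5/200)^2 = 0.012272 m^2
V = 0.012272*7.4 = 0.0908 m^3

0.0908


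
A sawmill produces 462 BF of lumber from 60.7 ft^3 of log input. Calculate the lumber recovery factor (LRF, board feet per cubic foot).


Formula: LRF = Lumber Output (BF) / Log Input (ft^3)
LRF = 462 BF / 60.7 ft^3
LRF = 7.61 BF/ft^3

7.61


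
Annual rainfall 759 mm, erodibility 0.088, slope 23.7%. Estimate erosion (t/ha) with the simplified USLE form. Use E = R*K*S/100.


Formula: E = R * K * S / 100  (simplified USLE)
R * K = 759 * 0.088 = 66.792
E = 66.792 * 23.7 / 100 = 15.83 t/ha

15.83


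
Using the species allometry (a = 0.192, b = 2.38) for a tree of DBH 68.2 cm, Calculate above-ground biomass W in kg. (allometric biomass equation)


Formula: W = a * DBH^b  (allometric power law)
DBH^b = 68.2^2.38 = 23142.3156
W = 0.192 * 23142.3156 = 4443.3 kg

4443.3


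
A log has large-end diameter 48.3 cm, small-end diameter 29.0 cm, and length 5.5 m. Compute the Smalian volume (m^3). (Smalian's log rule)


Smalian: V = (A1 + A2)/2 * L,  A = pi*(D/200)^2
A1 = pi*(48.3/200)^2 = 0.183225 m^2
A2 = pi*(29.0/200)^2 = 0.066052 m^2
V = (0.183225+0.066052)/2*5.5 = 0.6855 m^3

0.6855


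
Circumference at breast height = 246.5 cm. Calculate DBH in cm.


Formula: DBH = C / pi
DBH = 246.5 / pi
pi = 3.14159...
DBH = 78.5 cm

78.5


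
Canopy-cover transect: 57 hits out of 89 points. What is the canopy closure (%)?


Formula: Canopy closure = covered points / total points * 100
Closure = 57 / 89 * 100
Closure = 0.6404 * 100 = 64.0%

64.0


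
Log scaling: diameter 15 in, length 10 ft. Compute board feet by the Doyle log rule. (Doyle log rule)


Doyle: BF = (D - 4)^2 * L / 16
Adjusted diameter = 15 - 4 = 11 in
(D-4)^2 = 11^2 = 121
BF = 121 * 10 / 16 = 76 BF

76


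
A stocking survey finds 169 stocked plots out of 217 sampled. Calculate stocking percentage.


Formula: Stocking % = stocked plots / total plots * 100
Stocking = 169 / 217 * 100
Stocking = 0.7788 * 100 = 77.9%

77.9


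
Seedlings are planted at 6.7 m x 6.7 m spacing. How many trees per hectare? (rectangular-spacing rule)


Formula: TPH = 10000 m^2/ha / (spacing_x * spacing_y)
Area per tree = 6.7 m * 6.7 m = 44.89 m^2
TPH = 10000 / 44.89 = 223 trees/ha

223


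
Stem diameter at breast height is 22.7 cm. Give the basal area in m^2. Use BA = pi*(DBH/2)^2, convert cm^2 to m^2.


Formula: BA = pi * (DBH/2)^2 / 10000  (cm^2 to m^2)
Radius = DBH/2 = 22.7/2 = 11.35 cm
BA = pi * 11.35^2 / 10000
   = 404.7078 cm^2 / 10000
   = 0.0405 m^2

0.0405


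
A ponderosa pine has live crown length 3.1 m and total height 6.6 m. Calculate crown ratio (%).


Formula: Crown Ratio = (Crown Length / Total Height) * 100
CR = (3.1 m / 6.6 m) * 100
CR = 0.4697 * 100 = 47.0%

47.0


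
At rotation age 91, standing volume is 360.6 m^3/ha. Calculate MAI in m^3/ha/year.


Formula: MAI = Total Volume / Stand Age
MAI = 360.6 m^3/ha / 91 years
MAI = 3.96 m^3/ha/year

3.96


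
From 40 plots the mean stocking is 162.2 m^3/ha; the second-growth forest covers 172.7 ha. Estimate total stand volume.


Formula: Total Volume = Mean Volume per ha * Total Area
Total Volume = 162.2 m^3/ha * 172.7 ha
Total Volume = 28012 m^3

28012


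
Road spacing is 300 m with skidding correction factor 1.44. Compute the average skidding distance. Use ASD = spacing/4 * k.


Formula: ASD = (spacing / 4) * correction
Uncorrected distance = spacing / 4 = 300 / 4 = 75 m
ASD = 75 * 1.44 = 108 m

108


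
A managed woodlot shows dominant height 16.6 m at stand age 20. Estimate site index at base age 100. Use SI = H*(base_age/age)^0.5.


Formula: SI = H_dom * (base_age / age)^0.5
Age ratio = 100 / 20 = 5.0
sqrt(age_ratio) = 2.23607
SI = 16.6 * 2.23607 = 37.1 m

37.1


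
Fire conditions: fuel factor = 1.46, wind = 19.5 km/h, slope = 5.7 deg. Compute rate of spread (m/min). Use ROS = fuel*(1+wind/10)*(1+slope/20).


Formula: ROS = fuel * (1 + wind/10) * (1 + slope/20)
Wind factor = 1 + 19.5/10 = 2.95
Slope factor = 1 + 5.7/20 = 1.285
ROS = 1.46 * 2.95 * 1.285 = 5.53 m/min

5.53


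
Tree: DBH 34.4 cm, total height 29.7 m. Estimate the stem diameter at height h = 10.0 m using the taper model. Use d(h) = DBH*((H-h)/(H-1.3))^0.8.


Taper: d(h) = DBH * ((H - h) / (H - 1.3))^0.8
Numerator = H - h = 29.7 - 10.0 = 19.7 m
Denominator = H - 1.3 = 29.7 - 1.3 = 28.4 m
Ratio = 19.7 / 28.4 = 0.69366
d = 34.4 * 0.69366^0.8 = 25.7 cm

25.7


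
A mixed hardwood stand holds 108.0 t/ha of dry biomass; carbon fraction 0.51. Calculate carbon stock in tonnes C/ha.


Formula: Carbon Stock = Biomass * Carbon Fraction
C = 108.0 t/ha * 0.51
C = 55.1 t C/ha

55.1


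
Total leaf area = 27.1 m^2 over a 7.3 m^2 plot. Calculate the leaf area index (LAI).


Formula: LAI = total leaf area / ground area  (dimensionless)
LAI = 27.1 m^2 / 7.3 m^2
LAI = 3.71

3.71


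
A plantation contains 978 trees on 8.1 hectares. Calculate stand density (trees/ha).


Formula: Stand Density = N_trees / Area_ha
Density = 978 trees / 8.1 ha
Density = 121 trees/ha

121


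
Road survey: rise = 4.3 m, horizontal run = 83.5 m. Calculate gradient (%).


Formula: Gradient = rise / run * 100
Gradient = 4.3 / 83.5 * 100 = 5.1%

5.1


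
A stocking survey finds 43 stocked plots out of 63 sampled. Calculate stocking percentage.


Formula: Stocking % = stocked plots / total plots * 100
Stocking = 43 / 63 * 100
Stocking = 0.6825 * 100 = 68.3%

68.3


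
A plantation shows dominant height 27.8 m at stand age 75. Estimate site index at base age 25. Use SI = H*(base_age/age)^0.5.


Formula: SI = H_dom * (base_age / age)^0.5
Age ratio = 25 / 75 = 0.33333
sqrt(age_ratio) = 0.57735
SI = 27.8 * 0.57735 = 16.1 m

16.1


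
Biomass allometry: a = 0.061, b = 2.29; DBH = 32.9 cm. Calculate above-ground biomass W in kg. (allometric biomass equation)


Formula: W = a * DBH^b  (allometric power law)
DBH^b = 32.9^2.29 = 2981.1142
W = 0.061 * 2981.1142 = 181.8 kg

181.8


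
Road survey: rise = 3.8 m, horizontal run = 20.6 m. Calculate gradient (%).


Formula: Gradient = rise / run * 100
Gradient = 3.8 / 20.6 * 100 = 18.4%

18.4


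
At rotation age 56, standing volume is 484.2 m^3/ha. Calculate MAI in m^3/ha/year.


Formula: MAI = Total Volume / Stand Age
MAI = 484.2 m^3/ha / 56 years
MAI = 8.65 m^3/ha/year

8.65


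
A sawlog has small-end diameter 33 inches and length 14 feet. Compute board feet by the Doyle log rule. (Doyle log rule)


Doyle: BF = (D - 4)^2 * L / 16
Adjusted diameter = 33 - 4 = 29 in
(D-4)^2 = 29^2 = 841
BF = 841 * 14 / 16 = 736 BF

736


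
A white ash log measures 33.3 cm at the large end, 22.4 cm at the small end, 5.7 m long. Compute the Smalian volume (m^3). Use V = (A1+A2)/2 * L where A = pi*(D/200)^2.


Smalian: V = (A1 + A2)/2 * L,  A = pi*(D/200)^2
A1 = pi*(33.3/200)^2 = 0.087092 m^2
A2 = pi*(22.4/200)^2 = 0.039408 m^2
V = (0.087092+0.039408)/2*5.7 = 0.3605 m^3

0.3605


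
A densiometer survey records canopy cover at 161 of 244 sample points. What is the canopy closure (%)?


Formula: Canopy closure = covered points / total points * 100
Closure = 161 / 244 * 100
Closure = 0.6598 * 100 = 66.0%

66.0


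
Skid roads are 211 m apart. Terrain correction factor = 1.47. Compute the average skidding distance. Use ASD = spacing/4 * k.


Formula: ASD = (spacing / 4) * correction
Uncorrected distance = spacing / 4 = 211 / 4 = 52.75 m
ASD = 52.75 * 1.47 = 78 m

78


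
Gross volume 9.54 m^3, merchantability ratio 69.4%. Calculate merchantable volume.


Formula: MV = V_total * (merchantable_pct / 100)
Merchantable fraction = 69.4% / 100 = 0.694
MV = 9.54 m^3 * 0.694 = 6.621 m^3

6.621


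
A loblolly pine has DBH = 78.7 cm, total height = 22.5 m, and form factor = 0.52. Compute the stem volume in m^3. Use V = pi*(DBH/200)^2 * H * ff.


Formula: V = pi * (DBH/200)^2 * H * ff
Radius = DBH/200 = 78.7/200 = 0.3935 m
Radius^2 = 0.3935^2 = 0.15484225 m^2
V = pi * 0.15484225 * 22.5 * 0.52
V = 5.691 m^3

5.691


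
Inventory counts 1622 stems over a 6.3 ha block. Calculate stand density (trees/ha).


Formula: Stand Density = N_trees / Area_ha
Density = 1622 trees / 6.3 ha
Density = 257 trees/ha

257


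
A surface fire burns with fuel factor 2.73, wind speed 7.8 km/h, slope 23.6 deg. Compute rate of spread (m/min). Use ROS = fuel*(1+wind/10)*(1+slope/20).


Formula: ROS = fuel * (1 + wind/10) * (1 + slope/20)
Wind factor = 1 + 7.8/10 = 1.78
Slope factor = 1 + 23.6/20 = 2.18
ROS = 2.73 * 1.78 * 2.18 = 10.59 m/min

10.59


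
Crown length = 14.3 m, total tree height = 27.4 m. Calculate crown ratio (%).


Formula: Crown Ratio = (Crown Length / Total Height) * 100
CR = (14.3 m / 27.4 m) * 100
CR = 0.5219 * 100 = 52.2%

52.2


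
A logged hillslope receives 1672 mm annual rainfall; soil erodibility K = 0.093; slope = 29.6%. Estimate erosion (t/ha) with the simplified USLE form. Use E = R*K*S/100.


Formula: E = R * K * S / 100  (simplified USLE)
R * K = 1672 * 0.093 = 155.496
E = 155.496 * 29.6 / 100 = 46.03 t/ha

46.03


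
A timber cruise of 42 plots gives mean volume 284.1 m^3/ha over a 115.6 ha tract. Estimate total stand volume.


Formula: Total Volume = Mean Volume per ha * Total Area
Total Volume = 284.1 m^3/ha * 115.6 ha
Total Volume = 32842 m^3

32842


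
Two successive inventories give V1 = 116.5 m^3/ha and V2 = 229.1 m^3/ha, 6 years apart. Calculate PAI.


Formula: PAI = (V_T2 - V_T1) / (T2 - T1)
Volume increment = 229.1 - 116.5 = 112.6 m^3/ha
PAI = 112.6 / 6 = 18.77 m^3/ha/year

18.77


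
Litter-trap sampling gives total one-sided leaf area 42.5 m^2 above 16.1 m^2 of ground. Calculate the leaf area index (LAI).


Formula: LAI = total leaf area / ground area  (dimensionless)
LAI = 42.5 m^2 / 16.1 m^2
LAI = 2.64

2.64


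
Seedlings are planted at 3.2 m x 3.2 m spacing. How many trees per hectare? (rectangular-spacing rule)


Formula: TPH = 10000 m^2/ha / (spacing_x * spacing_y)
Area per tree = 3.2 m * 3.2 m = 10.24 m^2
TPH = 10000 / 10.24 = 977 trees/ha

977


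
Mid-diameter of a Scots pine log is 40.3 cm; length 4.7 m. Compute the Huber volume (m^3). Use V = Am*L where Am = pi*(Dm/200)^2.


Huber: V = Am * L,  Am = pi*(Dm/200)^2
Am = pi*(40.3/200)^2 = 0.127556 m^2
V = 0.127556*4.7 = 0.5995 m^3

0.5995


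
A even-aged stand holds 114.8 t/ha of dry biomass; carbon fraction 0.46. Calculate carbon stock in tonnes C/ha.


Formula: Carbon Stock = Biomass * Carbon Fraction
C = 114.8 t/ha * 0.46
C = 52.8 t C/ha

52.8


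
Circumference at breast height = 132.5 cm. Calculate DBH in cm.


Formula: DBH = C / pi
DBH = 132.5 / pi
pi = 3.14159...
DBH = 42.2 cm

42.2


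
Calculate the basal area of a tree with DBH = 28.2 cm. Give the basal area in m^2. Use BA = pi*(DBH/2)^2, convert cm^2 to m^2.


Formula: BA = pi * (DBH/2)^2 / 10000  (cm^2 to m^2)
Radius = DBH/2 = 28.2/2 = 14.1 cm
BA = pi * 14.1^2 / 10000
   = 624.58 cm^2 / 10000
   = 0.0625 m^2

0.0625


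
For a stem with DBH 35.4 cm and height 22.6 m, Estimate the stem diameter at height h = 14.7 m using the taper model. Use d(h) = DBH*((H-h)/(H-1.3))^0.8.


Taper: d(h) = DBH * ((H - h) / (H - 1.3))^0.8
Numerator = H - h = 22.6 - 14.7 = 7.9 m
Denominator = H - 1.3 = 22.6 - 1.3 = 21.3 m
Ratio = 7.9 / 21.3 = 0.37089
d = 35.4 * 0.37089^0.8 = 16.0 cm

16.0


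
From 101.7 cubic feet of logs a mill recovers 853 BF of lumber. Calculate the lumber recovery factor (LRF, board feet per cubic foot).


Formula: LRF = Lumber Output (BF) / Log Input (ft^3)
LRF = 853 BF / 101.7 ft^3
LRF = 8.39 BF/ft^3

8.39


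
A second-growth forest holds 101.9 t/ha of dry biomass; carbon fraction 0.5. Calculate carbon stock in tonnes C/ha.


Formula: Carbon Stock = Biomass * Carbon Fraction
C = 101.9 t/ha * 0.5
C = 51.0 t C/ha

51.0


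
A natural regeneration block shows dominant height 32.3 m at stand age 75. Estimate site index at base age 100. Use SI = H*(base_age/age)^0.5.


Formula: SI = H_dom * (base_age / age)^0.5
Age ratio = 100 / 75 = 1.33333
sqrt(age_ratio) = 1.1547
SI = 32.3 * 1.1547 = 37.3 m

37.3


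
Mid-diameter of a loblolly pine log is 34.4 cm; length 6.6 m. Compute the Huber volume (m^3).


Huber: V = Am * L,  Am = pi*(Dm/200)^2
Am = pi*(34.4/200)^2 = 0.092941 m^2
V = 0.092941*6.6 = 0.6134 m^3

0.6134


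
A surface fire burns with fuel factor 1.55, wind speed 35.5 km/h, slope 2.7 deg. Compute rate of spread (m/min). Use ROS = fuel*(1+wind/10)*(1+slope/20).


Formula: ROS = fuel * (1 + wind/10) * (1 + slope/20)
Wind factor = 1 + 35.5/10 = 4.55
Slope factor = 1 + 2.7/20 = 1.135
ROS = 1.55 * 4.55 * 1.135 = 8.0 m/min

8.0


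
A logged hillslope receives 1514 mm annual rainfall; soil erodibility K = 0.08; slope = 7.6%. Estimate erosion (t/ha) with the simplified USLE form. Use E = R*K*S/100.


Formula: E = R * K * S / 100  (simplified USLE)
R * K = 1514 * 0.08 = 121.12
E = 121.12 * 7.6 / 100 = 9.21 t/ha

9.21


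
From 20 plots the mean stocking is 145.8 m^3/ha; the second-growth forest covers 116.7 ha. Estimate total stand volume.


Formula: Total Volume = Mean Volume per ha * Total Area
Total Volume = 145.8 m^3/ha * 116.7 ha
Total Volume = 17015 m^3

17015


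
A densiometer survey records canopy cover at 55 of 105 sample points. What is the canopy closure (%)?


Formula: Canopy closure = covered points / total points * 100
Closure = 55 / 105 * 100
Closure = 0.5238 * 100 = 52.4%

52.4


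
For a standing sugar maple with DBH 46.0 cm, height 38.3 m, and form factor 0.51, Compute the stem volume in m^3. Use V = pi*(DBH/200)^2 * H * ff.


Formula: V = pi * (DBH/200)^2 * H * ff
Radius = DBH/200 = 46.0/200 = 0.23 m
Radius^2 = 0.23^2 = 0.0529 m^2
V = pi * 0.0529 * 38.3 * 0.51
V = 3.246 m^3

3.246


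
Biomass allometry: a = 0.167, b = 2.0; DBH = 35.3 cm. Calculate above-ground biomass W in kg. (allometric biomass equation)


Formula: W = a * DBH^b  (allometric power law)
DBH^b = 35.3^2.0 = 1246.09
W = 0.167 * 1246.09 = 208.1 kg

208.1


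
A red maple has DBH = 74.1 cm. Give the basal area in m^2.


Formula: BA = pi * (DBH/2)^2 / 10000  (cm^2 to m^2)
Radius = DBH/2 = 74.1/2 = 37.05 cm
BA = pi * 37.05^2 / 10000
   = 4312.4721 cm^2 / 10000
   = 0.4312 m^2

0.4312


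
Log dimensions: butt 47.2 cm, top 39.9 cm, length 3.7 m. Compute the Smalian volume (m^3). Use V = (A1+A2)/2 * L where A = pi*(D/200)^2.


Smalian: V = (A1 + A2)/2 * L,  A = pi*(D/200)^2
A1 = pi*(47.2/200)^2 = 0.174974 m^2
A2 = pi*(39.9/200)^2 = 0.125036 m^2
V = (0.174974+0.125036)/2*3.7 = 0.555 m^3

0.555


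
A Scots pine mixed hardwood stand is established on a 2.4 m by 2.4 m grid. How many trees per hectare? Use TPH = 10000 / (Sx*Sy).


Formula: TPH = 10000 m^2/ha / (spacing_x * spacing_y)
Area per tree = 2.4 m * 2.4 m = 5.76 m^2
TPH = 10000 / 5.76 = 1736 trees/ha

1736


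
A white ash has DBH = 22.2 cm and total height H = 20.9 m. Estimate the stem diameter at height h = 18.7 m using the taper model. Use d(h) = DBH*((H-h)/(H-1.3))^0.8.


Taper: d(h) = DBH * ((H - h) / (H - 1.3))^0.8
Numerator = H - h = 20.9 - 18.7 = 2.2 m
Denominator = H - 1.3 = 20.9 - 1.3 = 19.6 m
Ratio = 2.2 / 19.6 = 0.11224
d = 22.2 * 0.11224^0.8 = 3.9 cm

3.9


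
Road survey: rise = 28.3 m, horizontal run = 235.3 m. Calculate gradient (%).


Formula: Gradient = rise / run * 100
Gradient = 28.3 / 235.3 * 100 = 12.0%

12.0


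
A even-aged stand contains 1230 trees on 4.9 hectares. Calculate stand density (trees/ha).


Formula: Stand Density = N_trees / Area_ha
Density = 1230 trees / 4.9 ha
Density = 251 trees/ha

251


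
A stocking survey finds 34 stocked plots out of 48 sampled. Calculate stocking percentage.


Formula: Stocking % = stocked plots / total plots * 100
Stocking = 34 / 48 * 100
Stocking = 0.7083 * 100 = 70.8%

70.8


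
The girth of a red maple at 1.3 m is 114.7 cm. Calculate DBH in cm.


Formula: DBH = C / pi
DBH = 114.7 / pi
pi = 3.14159...
DBH = 36.5 cm

36.5


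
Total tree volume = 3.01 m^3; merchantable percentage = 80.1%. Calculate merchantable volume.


Formula: MV = V_total * (merchantable_pct / 100)
Merchantable fraction = 80.1% / 100 = 0.801
MV = 3.01 m^3 * 0.801 = 2.411 m^3

2.411


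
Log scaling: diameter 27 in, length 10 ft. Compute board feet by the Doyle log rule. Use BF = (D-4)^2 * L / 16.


Doyle: BF = (D - 4)^2 * L / 16
Adjusted diameter = 27 - 4 = 23 in
(D-4)^2 = 23^2 = 529
BF = 529 * 10 / 16 = 331 BF

331


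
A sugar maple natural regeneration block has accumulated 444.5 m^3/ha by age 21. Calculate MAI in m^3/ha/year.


Formula: MAI = Total Volume / Stand Age
MAI = 444.5 m^3/ha / 21 years
MAI = 21.17 m^3/ha/year

21.17


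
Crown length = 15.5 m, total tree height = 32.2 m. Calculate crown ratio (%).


Formula: Crown Ratio = (Crown Length / Total Height) * 100
CR = (15.5 m / 32.2 m) * 100
CR = 0.4814 * 100 = 48.1%

48.1


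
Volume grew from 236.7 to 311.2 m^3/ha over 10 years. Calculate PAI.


Formula: PAI = (V_T2 - V_T1) / (T2 - T1)
Volume increment = 311.2 - 236.7 = 74.5 m^3/ha
PAI = 74.5 / 10 = 7.45 m^3/ha/year

7.45


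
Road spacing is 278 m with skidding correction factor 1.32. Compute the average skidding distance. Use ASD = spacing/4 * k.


Formula: ASD = (spacing / 4) * correction
Uncorrected distance = spacing / 4 = 278 / 4 = 69.5 m
ASD = 69.5 * 1.32 = 92 m

92


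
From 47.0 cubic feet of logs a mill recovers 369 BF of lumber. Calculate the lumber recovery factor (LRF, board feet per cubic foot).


Formula: LRF = Lumber Output (BF) / Log Input (ft^3)
LRF = 369 BF / 47.0 ft^3
LRF = 7.85 BF/ft^3

7.85


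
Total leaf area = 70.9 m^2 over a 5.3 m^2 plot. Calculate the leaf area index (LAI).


Formula: LAI = total leaf area / ground area  (dimensionless)
LAI = 70.9 m^2 / 5.3 m^2
LAI = 13.38

13.38


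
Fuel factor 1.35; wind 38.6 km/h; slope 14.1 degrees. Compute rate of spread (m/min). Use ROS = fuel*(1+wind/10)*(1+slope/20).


Formula: ROS = fuel * (1 + wind/10) * (1 + slope/20)
Wind factor = 1 + 38.6/10 = 4.86
Slope factor = 1 + 14.1/20 = 1.705
ROS = 1.35 * 4.86 * 1.705 = 11.19 m/min

11.19


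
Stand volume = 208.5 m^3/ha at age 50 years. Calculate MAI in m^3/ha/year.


Formula: MAI = Total Volume / Stand Age
MAI = 208.5 m^3/ha / 50 years
MAI = 4.17 m^3/ha/year

4.17


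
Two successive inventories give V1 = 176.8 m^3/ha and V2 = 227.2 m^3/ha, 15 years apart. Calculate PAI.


Formula: PAI = (V_T2 - V_T1) / (T2 - T1)
Volume increment = 227.2 - 176.8 = 50.4 m^3/ha
PAI = 50.4 / 15 = 3.36 m^3/ha/year

3.36


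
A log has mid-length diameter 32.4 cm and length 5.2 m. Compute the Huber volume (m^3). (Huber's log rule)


Huber: V = Am * L,  Am = pi*(Dm/200)^2
Am = pi*(32.4/200)^2 = 0.082448 m^2
V = 0.082448*5.2 = 0.4287 m^3

0.4287


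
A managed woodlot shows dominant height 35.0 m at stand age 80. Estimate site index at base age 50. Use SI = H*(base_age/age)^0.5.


Formula: SI = H_dom * (base_age / age)^0.5
Age ratio = 50 / 80 = 0.625
sqrt(age_ratio) = 0.79057
SI = 35.0 * 0.79057 = 27.7 m

27.7


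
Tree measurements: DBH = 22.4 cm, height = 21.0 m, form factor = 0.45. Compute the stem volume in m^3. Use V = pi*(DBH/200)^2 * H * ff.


Formula: V = pi * (DBH/200)^2 * H * ff
Radius = DBH/200 = 22.4/200 = 0.112 m
Radius^2 = 0.112^2 = 0.012544 m^2
V = pi * 0.012544 * 21.0 * 0.45
V = 0.372 m^3

0.372


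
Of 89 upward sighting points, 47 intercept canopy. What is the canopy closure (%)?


Formula: Canopy closure = covered points / total points * 100
Closure = 47 / 89 * 100
Closure = 0.5281 * 100 = 52.8%

52.8


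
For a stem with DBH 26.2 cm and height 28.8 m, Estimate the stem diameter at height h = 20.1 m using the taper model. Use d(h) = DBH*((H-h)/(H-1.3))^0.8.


Taper: d(h) = DBH * ((H - h) / (H - 1.3))^0.8
Numerator = H - h = 28.8 - 20.1 = 8.7 m
Denominator = H - 1.3 = 28.8 - 1.3 = 27.5 m
Ratio = 8.7 / 27.5 = 0.31636
d = 26.2 * 0.31636^0.8 = 10.4 cm

10.4


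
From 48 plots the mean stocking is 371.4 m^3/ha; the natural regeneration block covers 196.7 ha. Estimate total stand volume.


Formula: Total Volume = Mean Volume per ha * Total Area
Total Volume = 371.4 m^3/ha * 196.7 ha
Total Volume = 73054 m^3

73054


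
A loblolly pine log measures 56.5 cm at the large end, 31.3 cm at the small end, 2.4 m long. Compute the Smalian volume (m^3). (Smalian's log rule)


Smalian: V = (A1 + A2)/2 * L,  A = pi*(D/200)^2
A1 = pi*(56.5/200)^2 = 0.250719 m^2
A2 = pi*(31.3/200)^2 = 0.076945 m^2
V = (0.250719+0.076945)/2*2.4 = 0.3932 m^3

0.3932


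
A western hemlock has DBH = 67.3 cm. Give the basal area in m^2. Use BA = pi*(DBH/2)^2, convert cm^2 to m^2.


Formula: BA = pi * (DBH/2)^2 / 10000  (cm^2 to m^2)
Radius = DBH/2 = 67.3/2 = 33.65 cm
BA = pi * 33.65^2 / 10000
   = 3557.296 cm^2 / 10000
   = 0.3557 m^2

0.3557


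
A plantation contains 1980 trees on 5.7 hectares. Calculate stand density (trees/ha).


Formula: Stand Density = N_trees / Area_ha
Density = 1980 trees / 5.7 ha
Density = 347 trees/ha

347


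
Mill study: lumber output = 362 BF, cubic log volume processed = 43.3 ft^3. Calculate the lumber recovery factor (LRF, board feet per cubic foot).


Formula: LRF = Lumber Output (BF) / Log Input (ft^3)
LRF = 362 BF / 43.3 ft^3
LRF = 8.36 BF/ft^3

8.36


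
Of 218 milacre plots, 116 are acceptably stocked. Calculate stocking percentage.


Formula: Stocking % = stocked plots / total plots * 100
Stocking = 116 / 218 * 100
Stocking = 0.5321 * 100 = 53.2%

53.2


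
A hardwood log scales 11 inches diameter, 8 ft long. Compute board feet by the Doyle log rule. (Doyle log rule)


Doyle: BF = (D - 4)^2 * L / 16
Adjusted diameter = 11 - 4 = 7 in
(D-4)^2 = 7^2 = 49
BF = 49 * 8 / 16 = 25 BF

25


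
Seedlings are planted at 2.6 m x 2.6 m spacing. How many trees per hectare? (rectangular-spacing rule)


Formula: TPH = 10000 m^2/ha / (spacing_x * spacing_y)
Area per tree = 2.6 m * 2.6 m = 6.76 m^2
TPH = 10000 / 6.76 = 1479 trees/ha

1479


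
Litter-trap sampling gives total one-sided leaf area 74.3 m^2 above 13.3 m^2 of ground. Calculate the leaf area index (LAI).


Formula: LAI = total leaf area / ground area  (dimensionless)
LAI = 74.3 m^2 / 13.3 m^2
LAI = 5.59

5.59


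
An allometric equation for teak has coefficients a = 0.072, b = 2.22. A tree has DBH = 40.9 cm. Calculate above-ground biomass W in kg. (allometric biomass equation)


Formula: W = a * DBH^b  (allometric power law)
DBH^b = 40.9^2.22 = 3784.6502
W = 0.072 * 3784.6502 = 272.5 kg

272.5


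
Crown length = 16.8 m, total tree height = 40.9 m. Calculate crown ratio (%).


Formula: Crown Ratio = (Crown Length / Total Height) * 100
CR = (16.8 m / 40.9 m) * 100
CR = 0.4108 * 100 = 41.1%

41.1


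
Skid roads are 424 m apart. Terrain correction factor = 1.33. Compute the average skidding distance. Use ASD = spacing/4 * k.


Formula: ASD = (spacing / 4) * correction
Uncorrected distance = spacing / 4 = 424 / 4 = 106 m
ASD = 106 * 1.33 = 141 m

141


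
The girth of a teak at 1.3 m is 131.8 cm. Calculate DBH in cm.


Formula: DBH = C / pi
DBH = 131.8 / pi
pi = 3.14159...
DBH = 42.0 cm

42.0


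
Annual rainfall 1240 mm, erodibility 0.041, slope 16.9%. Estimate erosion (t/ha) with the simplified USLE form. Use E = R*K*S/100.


Formula: E = R * K * S / 100  (simplified USLE)
R * K = 1240 * 0.041 = 50.84
E = 50.84 * 16.9 / 100 = 8.59 t/ha

8.59


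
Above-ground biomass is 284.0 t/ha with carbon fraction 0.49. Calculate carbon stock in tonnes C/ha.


Formula: Carbon Stock = Biomass * Carbon Fraction
C = 284.0 t/ha * 0.49
C = 139.2 t C/ha

139.2


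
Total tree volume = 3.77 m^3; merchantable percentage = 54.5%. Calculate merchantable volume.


Formula: MV = V_total * (merchantable_pct / 100)
Merchantable fraction = 54.5% / 100 = 0.545
MV = 3.77 m^3 * 0.545 = 2.055 m^3

2.055


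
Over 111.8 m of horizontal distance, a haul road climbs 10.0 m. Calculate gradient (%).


Formula: Gradient = rise / run * 100
Gradient = 10.0 / 111.8 * 100 = 8.9%

8.9


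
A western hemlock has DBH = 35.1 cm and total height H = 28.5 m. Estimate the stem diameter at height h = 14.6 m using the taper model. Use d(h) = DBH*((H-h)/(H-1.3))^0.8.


Taper: d(h) = DBH * ((H - h) / (H - 1.3))^0.8
Numerator = H - h = 28.5 - 14.6 = 13.9 m
Denominator = H - 1.3 = 28.5 - 1.3 = 27.2 m
Ratio = 13.9 / 27.2 = 0.51103
d = 35.1 * 0.51103^0.8 = 20.5 cm

20.5


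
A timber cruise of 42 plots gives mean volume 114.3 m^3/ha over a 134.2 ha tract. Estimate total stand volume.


Formula: Total Volume = Mean Volume per ha * Total Area
Total Volume = 114.3 m^3/ha * 134.2 ha
Total Volume = 15339 m^3

15339


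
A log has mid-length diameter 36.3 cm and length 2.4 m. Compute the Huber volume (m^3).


Huber: V = Am * L,  Am = pi*(Dm/200)^2
Am = pi*(36.3/200)^2 = 0.103491 m^2
V = 0.103491*2.4 = 0.2484 m^3

0.2484


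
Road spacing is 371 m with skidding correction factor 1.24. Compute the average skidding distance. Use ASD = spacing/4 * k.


Formula: ASD = (spacing / 4) * correction
Uncorrected distance = spacing / 4 = 371 / 4 = 92.75 m
ASD = 92.75 * 1.24 = 115 m

115


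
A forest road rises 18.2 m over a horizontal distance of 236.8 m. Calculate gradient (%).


Formula: Gradient = rise / run * 100
Gradient = 18.2 / 236.8 * 100 = 7.7%

7.7


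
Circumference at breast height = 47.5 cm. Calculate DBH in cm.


Formula: DBH = C / pi
DBH = 47.5 / pi
pi = 3.14159...
DBH = 15.1 cm

15.1


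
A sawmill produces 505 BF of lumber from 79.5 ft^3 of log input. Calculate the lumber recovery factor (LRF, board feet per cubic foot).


Formula: LRF = Lumber Output (BF) / Log Input (ft^3)
LRF = 505 BF / 79.5 ft^3
LRF = 6.35 BF/ft^3

6.35


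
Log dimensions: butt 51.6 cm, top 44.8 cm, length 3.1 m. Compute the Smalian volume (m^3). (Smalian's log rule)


Smalian: V = (A1 + A2)/2 * L,  A = pi*(D/200)^2
A1 = pi*(51.6/200)^2 = 0.209117 m^2
A2 = pi*(44.8/200)^2 = 0.157633 m^2
V = (0.209117+0.157633)/2*3.1 = 0.5685 m^3

0.5685


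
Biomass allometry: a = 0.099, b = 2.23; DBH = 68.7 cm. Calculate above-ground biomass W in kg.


Formula: W = a * DBH^b  (allometric power law)
DBH^b = 68.7^2.23 = 12485.7181
W = 0.099 * 12485.7181 = 1236.1 kg

1236.1


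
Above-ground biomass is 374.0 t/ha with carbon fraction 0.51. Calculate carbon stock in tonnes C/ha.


Formula: Carbon Stock = Biomass * Carbon Fraction
C = 374.0 t/ha * 0.51
C = 190.7 t C/ha

190.7


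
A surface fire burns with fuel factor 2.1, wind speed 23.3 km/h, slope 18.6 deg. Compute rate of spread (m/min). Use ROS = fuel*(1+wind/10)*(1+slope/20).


Formula: ROS = fuel * (1 + wind/10) * (1 + slope/20)
Wind factor = 1 + 23.3/10 = 3.33
Slope factor = 1 + 18.6/20 = 1.93
ROS = 2.1 * 3.33 * 1.93 = 13.5 m/min

13.5


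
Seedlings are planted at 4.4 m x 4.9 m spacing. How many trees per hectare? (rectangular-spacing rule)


Formula: TPH = 10000 m^2/ha / (spacing_x * spacing_y)
Area per tree = 4.4 m * 4.9 m = 21.56 m^2
TPH = 10000 / 21.56 = 464 trees/ha

464


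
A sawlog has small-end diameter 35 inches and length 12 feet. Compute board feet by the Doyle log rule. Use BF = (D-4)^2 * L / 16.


Doyle: BF = (D - 4)^2 * L / 16
Adjusted diameter = 35 - 4 = 31 in
(D-4)^2 = 31^2 = 961
BF = 961 * 12 / 16 = 721 BF

721


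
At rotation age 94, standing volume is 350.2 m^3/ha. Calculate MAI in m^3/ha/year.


Formula: MAI = Total Volume / Stand Age
MAI = 350.2 m^3/ha / 94 years
MAI = 3.73 m^3/ha/year

3.73


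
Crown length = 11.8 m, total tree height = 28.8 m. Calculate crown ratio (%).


Formula: Crown Ratio = (Crown Length / Total Height) * 100
CR = (11.8 m / 28.8 m) * 100
CR = 0.4097 * 100 = 41.0%

41.0


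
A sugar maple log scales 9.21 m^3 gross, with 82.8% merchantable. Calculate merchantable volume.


Formula: MV = V_total * (merchantable_pct / 100)
Merchantable fraction = 82.8% / 100 = 0.828
MV = 9.21 m^3 * 0.828 = 7.626 m^3

7.626


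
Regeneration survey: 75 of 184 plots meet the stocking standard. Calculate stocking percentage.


Formula: Stocking % = stocked plots / total plots * 100
Stocking = 75 / 184 * 100
Stocking = 0.4076 * 100 = 40.8%

40.8


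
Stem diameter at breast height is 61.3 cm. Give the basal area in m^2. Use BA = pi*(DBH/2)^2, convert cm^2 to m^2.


Formula: BA = pi * (DBH/2)^2 / 10000  (cm^2 to m^2)
Radius = DBH/2 = 61.3/2 = 30.65 cm
BA = pi * 30.65^2 / 10000
   = 2951.2828 cm^2 / 10000
   = 0.2951 m^2

0.2951


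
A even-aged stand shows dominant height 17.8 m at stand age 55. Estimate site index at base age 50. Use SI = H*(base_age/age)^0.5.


Formula: SI = H_dom * (base_age / age)^0.5
Age ratio = 50 / 55 = 0.90909
sqrt(age_ratio) = 0.95346
SI = 17.8 * 0.95346 = 17.0 m

17.0


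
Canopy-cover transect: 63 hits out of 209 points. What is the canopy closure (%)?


Formula: Canopy closure = covered points / total points * 100
Closure = 63 / 209 * 100
Closure = 0.3014 * 100 = 30.1%

30.1


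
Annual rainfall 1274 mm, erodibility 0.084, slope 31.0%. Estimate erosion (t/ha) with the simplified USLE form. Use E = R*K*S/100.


Formula: E = R * K * S / 100  (simplified USLE)
R * K = 1274 * 0.084 = 107.016
E = 107.016 * 31.0 / 100 = 33.17 t/ha

33.17


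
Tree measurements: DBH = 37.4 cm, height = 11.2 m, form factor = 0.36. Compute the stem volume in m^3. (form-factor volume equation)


Formula: V = pi * (DBH/200)^2 * H * ff
Radius = DBH/200 = 37.4/200 = 0.187 m
Radius^2 = 0.187^2 = 0.034969 m^2
V = pi * 0.034969 * 11.2 * 0.36
V = 0.443 m^3

0.443


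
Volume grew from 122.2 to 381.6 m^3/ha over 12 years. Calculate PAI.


Formula: PAI = (V_T2 - V_T1) / (T2 - T1)
Volume increment = 381.6 - 122.2 = 259.4 m^3/ha
PAI = 259.4 / 12 = 21.62 m^3/ha/year

21.62


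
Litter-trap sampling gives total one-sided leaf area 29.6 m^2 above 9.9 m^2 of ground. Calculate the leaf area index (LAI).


Formula: LAI = total leaf area / ground area  (dimensionless)
LAI = 29.6 m^2 / 9.9 m^2
LAI = 2.99

2.99


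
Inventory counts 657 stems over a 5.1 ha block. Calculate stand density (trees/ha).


Formula: Stand Density = N_trees / Area_ha
Density = 657 trees / 5.1 ha
Density = 129 trees/ha

129


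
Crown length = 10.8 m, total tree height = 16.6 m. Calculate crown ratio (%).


Formula: Crown Ratio = (Crown Length / Total Height) * 100
CR = (10.8 m / 16.6 m) * 100
CR = 0.6506 * 100 = 65.1%

65.1


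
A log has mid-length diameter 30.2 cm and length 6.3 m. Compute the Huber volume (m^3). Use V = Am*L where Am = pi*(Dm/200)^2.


Huber: V = Am * L,  Am = pi*(Dm/200)^2
Am = pi*(30.2/200)^2 = 0.071631 m^2
V = 0.071631*6.3 = 0.4513 m^3

0.4513


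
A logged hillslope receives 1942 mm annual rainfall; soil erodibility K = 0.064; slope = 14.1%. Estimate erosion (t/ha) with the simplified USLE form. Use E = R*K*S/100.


Formula: E = R * K * S / 100  (simplified USLE)
R * K = 1942 * 0.064 = 124.288
E = 124.288 * 14.1 / 100 = 17.52 t/ha

17.52


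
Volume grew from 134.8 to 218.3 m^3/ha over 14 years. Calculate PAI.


Formula: PAI = (V_T2 - V_T1) / (T2 - T1)
Volume increment = 218.3 - 134.8 = 83.5 m^3/ha
PAI = 83.5 / 14 = 5.96 m^3/ha/year

5.96


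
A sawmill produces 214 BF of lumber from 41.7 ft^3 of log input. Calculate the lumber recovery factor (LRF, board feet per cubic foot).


Formula: LRF = Lumber Output (BF) / Log Input (ft^3)
LRF = 214 BF / 41.7 ft^3
LRF = 5.13 BF/ft^3

5.13


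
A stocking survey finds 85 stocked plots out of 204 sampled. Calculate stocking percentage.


Formula: Stocking % = stocked plots / total plots * 100
Stocking = 85 / 204 * 100
Stocking = 0.4167 * 100 = 41.7%

41.7


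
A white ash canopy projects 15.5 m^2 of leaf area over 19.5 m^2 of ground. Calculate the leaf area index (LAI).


Formula: LAI = total leaf area / ground area  (dimensionless)
LAI = 15.5 m^2 / 19.5 m^2
LAI = 0.79

0.79


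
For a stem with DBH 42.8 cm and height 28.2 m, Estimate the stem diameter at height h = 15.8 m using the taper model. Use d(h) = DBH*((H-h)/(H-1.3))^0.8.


Taper: d(h) = DBH * ((H - h) / (H - 1.3))^0.8
Numerator = H - h = 28.2 - 15.8 = 12.4 m
Denominator = H - 1.3 = 28.2 - 1.3 = 26.9 m
Ratio = 12.4 / 26.9 = 0.46097
d = 42.8 * 0.46097^0.8 = 23.0 cm

23.0


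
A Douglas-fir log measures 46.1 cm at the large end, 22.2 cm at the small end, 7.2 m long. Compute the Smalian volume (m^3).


Smalian: V = (A1 + A2)/2 * L,  A = pi*(D/200)^2
A1 = pi*(46.1/200)^2 = 0.166914 m^2
A2 = pi*(22.2/200)^2 = 0.038708 m^2
V = (0.166914+0.038708)/2*7.2 = 0.7402 m^3

0.7402


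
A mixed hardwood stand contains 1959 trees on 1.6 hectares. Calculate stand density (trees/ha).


Formula: Stand Density = N_trees / Area_ha
Density = 1959 trees / 1.6 ha
Density = 1224 trees/ha

1224


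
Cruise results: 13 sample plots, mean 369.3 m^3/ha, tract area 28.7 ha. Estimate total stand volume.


Formula: Total Volume = Mean Volume per ha * Total Area
Total Volume = 369.3 m^3/ha * 28.7 ha
Total Volume = 10599 m^3

10599


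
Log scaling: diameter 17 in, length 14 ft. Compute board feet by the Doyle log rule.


Doyle: BF = (D - 4)^2 * L / 16
Adjusted diameter = 17 - 4 = 13 in
(D-4)^2 = 13^2 = 169
BF = 169 * 14 / 16 = 148 BF

148


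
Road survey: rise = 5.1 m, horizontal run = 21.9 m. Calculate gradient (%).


Formula: Gradient = rise / run * 100
Gradient = 5.1 / 21.9 * 100 = 23.3%

23.3


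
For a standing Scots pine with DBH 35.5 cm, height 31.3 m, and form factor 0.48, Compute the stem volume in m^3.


Formula: V = pi * (DBH/200)^2 * H * ff
Radius = DBH/200 = 35.5/200 = 0.1775 m
Radius^2 = 0.1775^2 = 0.03150625 m^2
V = pi * 0.03150625 * 31.3 * 0.48
V = 1.487 m^3

1.487


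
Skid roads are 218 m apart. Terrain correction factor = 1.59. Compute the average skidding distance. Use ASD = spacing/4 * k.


Formula: ASD = (spacing / 4) * correction
Uncorrected distance = spacing / 4 = 218 / 4 = 54.5 m
ASD = 54.5 * 1.59 = 87 m

87


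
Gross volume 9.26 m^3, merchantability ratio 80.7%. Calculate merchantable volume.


Formula: MV = V_total * (merchantable_pct / 100)
Merchantable fraction = 80.7% / 100 = 0.807
MV = 9.26 m^3 * 0.807 = 7.473 m^3

7.473


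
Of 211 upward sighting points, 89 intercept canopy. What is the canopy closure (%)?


Formula: Canopy closure = covered points / total points * 100
Closure = 89 / 211 * 100
Closure = 0.4218 * 100 = 42.2%

42.2


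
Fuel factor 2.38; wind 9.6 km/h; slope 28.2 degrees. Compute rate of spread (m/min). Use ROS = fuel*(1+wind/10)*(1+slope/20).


Formula: ROS = fuel * (1 + wind/10) * (1 + slope/20)
Wind factor = 1 + 9.6/10 = 1.96
Slope factor = 1 + 28.2/20 = 2.41
ROS = 2.38 * 1.96 * 2.41 = 11.24 m/min

11.24


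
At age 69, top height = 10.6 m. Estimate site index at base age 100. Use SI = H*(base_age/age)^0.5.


Formula: SI = H_dom * (base_age / age)^0.5
Age ratio = 100 / 69 = 1.44928
sqrt(age_ratio) = 1.20386
SI = 10.6 * 1.20386 = 12.8 m

12.8


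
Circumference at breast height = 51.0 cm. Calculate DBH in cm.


Formula: DBH = C / pi
DBH = 51.0 / pi
pi = 3.14159...
DBH = 16.2 cm

16.2


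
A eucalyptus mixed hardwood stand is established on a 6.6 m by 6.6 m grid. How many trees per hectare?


Formula: TPH = 10000 m^2/ha / (spacing_x * spacing_y)
Area per tree = 6.6 m * 6.6 m = 43.56 m^2
TPH = 10000 / 43.56 = 230 trees/ha

230


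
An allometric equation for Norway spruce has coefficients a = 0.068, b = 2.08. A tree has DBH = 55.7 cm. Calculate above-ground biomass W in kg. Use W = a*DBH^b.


Formula: W = a * DBH^b  (allometric power law)
DBH^b = 55.7^2.08 = 4279.3598
W = 0.068 * 4279.3598 = 291.0 kg

291.0


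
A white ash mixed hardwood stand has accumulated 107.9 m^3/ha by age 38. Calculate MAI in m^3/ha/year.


Formula: MAI = Total Volume / Stand Age
MAI = 107.9 m^3/ha / 38 years
MAI = 2.84 m^3/ha/year

2.84


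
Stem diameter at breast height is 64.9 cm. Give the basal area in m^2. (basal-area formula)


Formula: BA = pi * (DBH/2)^2 / 10000  (cm^2 to m^2)
Radius = DBH/2 = 64.9/2 = 32.45 cm
BA = pi * 32.45^2 / 10000
   = 3308.1049 cm^2 / 10000
   = 0.3308 m^2

0.3308


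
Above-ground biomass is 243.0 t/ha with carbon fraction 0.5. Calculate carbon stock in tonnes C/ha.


Formula: Carbon Stock = Biomass * Carbon Fraction
C = 243.0 t/ha * 0.5
C = 121.5 t C/ha

121.5


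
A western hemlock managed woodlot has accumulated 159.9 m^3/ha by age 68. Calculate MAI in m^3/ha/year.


Formula: MAI = Total Volume / Stand Age
MAI = 159.9 m^3/ha / 68 years
MAI = 2.35 m^3/ha/year

2.35


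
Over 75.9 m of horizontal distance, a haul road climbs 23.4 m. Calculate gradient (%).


Formula: Gradient = rise / run * 100
Gradient = 23.4 / 75.9 * 100 = 30.8%

30.8


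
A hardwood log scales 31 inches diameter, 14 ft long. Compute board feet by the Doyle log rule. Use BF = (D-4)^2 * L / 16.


Doyle: BF = (D - 4)^2 * L / 16
Adjusted diameter = 31 - 4 = 27 in
(D-4)^2 = 27^2 = 729
BF = 729 * 14 / 16 = 638 BF

638


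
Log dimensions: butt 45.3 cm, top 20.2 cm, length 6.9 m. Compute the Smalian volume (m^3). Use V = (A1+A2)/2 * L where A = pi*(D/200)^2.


Smalian: V = (A1 + A2)/2 * L,  A = pi*(D/200)^2
A1 = pi*(45.3/200)^2 = 0.161171 m^2
A2 = pi*(20.2/200)^2 = 0.032047 m^2
V = (0.161171+0.032047)/2*6.9 = 0.6666 m^3

0.6666


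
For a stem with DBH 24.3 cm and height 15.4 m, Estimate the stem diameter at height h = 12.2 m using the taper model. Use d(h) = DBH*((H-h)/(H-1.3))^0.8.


Taper: d(h) = DBH * ((H - h) / (H - 1.3))^0.8
Numerator = H - h = 15.4 - 12.2 = 3.2 m
Denominator = H - 1.3 = 15.4 - 1.3 = 14.1 m
Ratio = 3.2 / 14.1 = 0.22695
d = 24.3 * 0.22695^0.8 = 7.4 cm

7.4


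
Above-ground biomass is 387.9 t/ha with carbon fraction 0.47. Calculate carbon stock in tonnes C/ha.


Formula: Carbon Stock = Biomass * Carbon Fraction
C = 387.9 t/ha * 0.47
C = 182.3 t C/ha

182.3


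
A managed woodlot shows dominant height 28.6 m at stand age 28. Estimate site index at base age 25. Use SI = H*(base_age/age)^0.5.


Formula: SI = H_dom * (base_age / age)^0.5
Age ratio = 25 / 28 = 0.89286
sqrt(age_ratio) = 0.94491
SI = 28.6 * 0.94491 = 27.0 m

27.0


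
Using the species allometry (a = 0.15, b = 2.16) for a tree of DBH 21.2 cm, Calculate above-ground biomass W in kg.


Formula: W = a * DBH^b  (allometric power law)
DBH^b = 21.2^2.16 = 732.6313
W = 0.15 * 732.6313 = 109.9 kg

109.9


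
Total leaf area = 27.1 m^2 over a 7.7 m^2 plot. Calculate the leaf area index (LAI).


Formula: LAI = total leaf area / ground area  (dimensionless)
LAI = 27.1 m^2 / 7.7 m^2
LAI = 3.52

3.52


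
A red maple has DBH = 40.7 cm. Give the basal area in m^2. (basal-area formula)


Formula: BA = pi * (DBH/2)^2 / 10000  (cm^2 to m^2)
Radius = DBH/2 = 40.7/2 = 20.35 cm
BA = pi * 20.35^2 / 10000
   = 1301.0042 cm^2 / 10000
   = 0.1301 m^2

0.1301
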